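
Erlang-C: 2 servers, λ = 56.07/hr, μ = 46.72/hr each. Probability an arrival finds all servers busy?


a = λ/μ = 1.2001; ρ = a/2 = 0.6001
P₀ = 0.249950 (from M/M/c formula)
C(c,a) = [a^c/(c!(1−ρ))]·P₀ = [1.44031/(2·0.3999)]·0.249950
= 1.80067·0.249950 = 0.450078

Final: 0.450078


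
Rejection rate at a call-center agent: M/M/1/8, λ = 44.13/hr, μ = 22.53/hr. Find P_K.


ρ = λ/μ = 44.13/22.53 = 1.9587
P_K = (1−ρ)ρ^K/(1−ρ^(K+1)) = (-0.9587·216.661570)/(1 − 424.379720)
= -207.718150/-423.379720 = 0.490619

Final: 0.490619


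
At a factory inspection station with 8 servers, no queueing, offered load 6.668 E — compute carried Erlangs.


B(8,6.668) = 0.159728 (Erlang-B)
Carried load = a(1 − B) = 6.668·(1 − 0.159728) = 6.668·0.840272 = 5.6029 E

Final: 5.6029 Erlangs


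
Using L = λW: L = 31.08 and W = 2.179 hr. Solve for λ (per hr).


λ = L/W = 31.08/2.179 = 14.2634 /hr

Final: 14.2634 /hr


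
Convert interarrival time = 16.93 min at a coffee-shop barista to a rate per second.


λ = 1/(interarrival time) in consistent units.
1 second = 0.0166667 min, so λ = 0.0166667/16.93 = 0.0009844 per second

Final: 0.0009844 /sec


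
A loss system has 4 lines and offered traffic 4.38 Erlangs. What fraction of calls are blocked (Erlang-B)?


B(c,a) = (a^c/c!) / Σ_{k=0}^{c} a^k/k!
a^4/4! = 15.335050
Σ terms (k=0..4): 1.00000 + 4.38000 + 9.59220 + 14.00461 + 15.33505 = 44.311862
B = 15.335050/44.311862 = 0.346071

Final: 0.346071


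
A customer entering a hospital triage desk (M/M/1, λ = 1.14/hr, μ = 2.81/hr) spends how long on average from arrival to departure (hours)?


W = 1/(μ−λ) = 1/(2.81 − 1.14) = 1/1.67 = 0.5988 hr

Final: 0.5988 hr


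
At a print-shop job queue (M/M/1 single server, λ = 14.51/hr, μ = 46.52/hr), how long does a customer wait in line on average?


ρ = 14.51/46.52 = 0.3119
Wq = ρ/(μ−λ) = 0.3119/(46.52 − 14.51) = 0.3119/32.01 = 0.009744 hr

Final: 0.009744 hr


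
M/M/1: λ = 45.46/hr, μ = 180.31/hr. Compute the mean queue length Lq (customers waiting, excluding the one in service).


ρ = 45.46/180.31 = 0.2521
Lq = ρ²/(1−ρ) = 0.06357/0.7479 = 0.08499

Final: 0.08499


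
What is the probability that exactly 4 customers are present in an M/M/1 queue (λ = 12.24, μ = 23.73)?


ρ = 12.24/23.73 = 0.5158
P_n = (1−ρ)·ρ^n = (1 − 0.5158)·0.5158^4 = 0.4842·0.070784 = 0.034273

Final: 0.034273


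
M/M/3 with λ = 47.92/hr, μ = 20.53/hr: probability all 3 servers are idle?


a = λ/μ = 47.92/20.53 = 2.3341; ρ = a/c = 0.7780
Σ_{k=0}^{2} a^k/k! (terms k=0..2) = 1.00000 + 2.33415 + 2.72412 = 6.05826
Tail: a^3/(3!(1−ρ)) = 12.71697/(6·0.2220) = 9.54935
P₀ = 1/(6.05826 + 9.54935) = 1/15.60762 = 0.064071

Final: 0.064071


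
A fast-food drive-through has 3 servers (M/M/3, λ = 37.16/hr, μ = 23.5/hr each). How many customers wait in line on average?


a = λ/μ = 1.5813; ρ = a/3 = 0.5271
P₀ = 0.191389
Lq = P₀·a^c·ρ / (c!·(1−ρ)²) = 0.191389·3.95388·0.5271/(6·0.22364)
= 0.29725

Final: 0.29725


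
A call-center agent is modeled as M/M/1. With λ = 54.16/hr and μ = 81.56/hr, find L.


ρ = λ/μ = 54.16/81.56 = 0.6641
L = ρ/(1−ρ) = 0.6641/(1 − 0.6641) = 0.6641/0.3359 = 1.9766

Final: 1.9766


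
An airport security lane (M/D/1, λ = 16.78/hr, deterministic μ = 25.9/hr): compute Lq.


ρ = 16.78/25.9 = 0.6479
M/D/1: Lq = ρ²/(2(1−ρ)) = 0.4197/(2·0.3521) = 0.59602

Final: 0.59602


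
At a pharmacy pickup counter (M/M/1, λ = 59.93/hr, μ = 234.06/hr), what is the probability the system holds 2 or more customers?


ρ = 59.93/234.06 = 0.2560
P(N ≥ n) = ρ^n = 0.2560^2 = 0.065559

Final: 0.065559


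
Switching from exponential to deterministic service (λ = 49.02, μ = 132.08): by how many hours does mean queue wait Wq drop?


ρ = 49.02/132.08 = 0.3711
Wq(M/M/1) = ρ/(μ−λ) = 0.3711/83.06 = 0.004468 hr
Wq(M/D/1) = ρ/(2(μ−λ)) = 0.002234 hr
Savings = 0.004468 − 0.002234 = 0.002234 hr

Final: 0.002234 hr


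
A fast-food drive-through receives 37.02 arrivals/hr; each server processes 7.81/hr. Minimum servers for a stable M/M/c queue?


Stability requires cμ > λ ⇔ c > λ/μ.
λ/μ = 37.02/7.81 = 4.7401
Minimum integer c = ⌊4.7401⌋ + 1 = 5
Check: 5·7.81 = 39.05 > 37.02, while 4·7.81 = 31.24 ≤ 37.02

Final: 5 servers


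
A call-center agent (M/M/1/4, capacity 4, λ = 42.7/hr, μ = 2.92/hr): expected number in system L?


ρ = 42.7/2.92 = 14.6233
L = ρ[1 − (K+1)ρ^K + Kρ^(K+1)] / [(1−ρ)(1−ρ^(K+1))]
Numerator: 14.6233·(1 − 5·45727.777538 + 4·668690.445502) = 35770373.386101
Denominator: (-13.6233)·(-668689.445502) = 9109748.678791
L = 35770373.386101/9109748.678791 = 3.9266

Final: 3.9266


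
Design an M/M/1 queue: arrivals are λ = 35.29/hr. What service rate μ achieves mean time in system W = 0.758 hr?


W = 1/(μ−λ) ⇒ μ − λ = 1/W = 1/0.758 = 1.3193
μ = λ + 1/W = 35.29 + 1.3193 = 36.6093 per hr

Final: 36.6093 /hr


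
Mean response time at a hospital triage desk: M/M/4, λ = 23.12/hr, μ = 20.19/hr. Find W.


a = 1.1451; ρ = 0.2863; P₀ = 0.317317
Lq = P₀·a^c·ρ/(c!(1−ρ)²) = 0.01278
Wq = Lq/λ = 0.01278/23.12 = 0.0005526 hr
W = Wq + 1/μ = 0.0005526 + 0.04953 = 0.05008 hr

Final: 0.05008 hr


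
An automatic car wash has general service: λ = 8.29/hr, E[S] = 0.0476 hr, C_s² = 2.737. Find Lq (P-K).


ρ = λ·E[S] = 8.29·0.0476 = 0.3946
Lq = ρ²(1+C_s²)/(2(1−ρ)) = 0.1557·(1+2.737)/(2·0.6054)
= 0.1557·3.7370/1.2108 = 0.48059

Final: 0.48059


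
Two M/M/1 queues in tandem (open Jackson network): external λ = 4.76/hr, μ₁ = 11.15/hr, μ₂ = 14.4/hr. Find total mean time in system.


Each node sees arrival rate λ = 4.76/hr (tandem ⇒ throughput preserved).
W₁ = 1/(μ₁−λ) = 1/(11.15−4.76) = 0.15649 hr
W₂ = 1/(μ₂−λ) = 1/(14.4−4.76) = 0.10373 hr
W_total = W₁ + W₂ = 0.15649 + 0.10373 = 0.26023 hr

Final: 0.26023 hr


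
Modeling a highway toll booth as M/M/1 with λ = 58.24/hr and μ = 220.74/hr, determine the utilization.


ρ = λ/μ = 58.24/220.74 = 0.2638

Final: 0.2638


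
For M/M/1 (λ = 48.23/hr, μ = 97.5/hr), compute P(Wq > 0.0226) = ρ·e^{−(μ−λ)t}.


ρ = 48.23/97.5 = 0.4947
P(Wq > t) = ρ·e^{−(μ−λ)t} = 0.4947·e^{−1.1135}
= 0.4947·0.328407 = 0.162452

Final: 0.162452


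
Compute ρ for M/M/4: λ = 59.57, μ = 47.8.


ρ = λ/(cμ) = 59.57/(4·47.8) = 59.57/191.20 = 0.3116

Final: 0.3116


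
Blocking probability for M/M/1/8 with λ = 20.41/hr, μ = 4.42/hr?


ρ = λ/μ = 20.41/4.42 = 4.6176
P_K = (1−ρ)ρ^K/(1−ρ^(K+1)) = (-3.6176·206712.092342)/(1 − 954523.485228)
= -747811.392886/-954522.485228 = 0.783440

Final: 0.783440


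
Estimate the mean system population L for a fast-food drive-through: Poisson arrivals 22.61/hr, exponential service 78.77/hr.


ρ = λ/μ = 22.61/78.77 = 0.2870
L = ρ/(1−ρ) = 0.2870/(1 − 0.2870) = 0.2870/0.7130 = 0.4026

Final: 0.4026


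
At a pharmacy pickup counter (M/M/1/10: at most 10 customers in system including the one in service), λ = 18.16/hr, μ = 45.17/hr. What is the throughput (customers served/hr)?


ρ = 0.4020; P_K = (1−ρ)ρ^10/(1−ρ^11) = 0.00006597
λ_eff = λ(1 − P_K) = 18.16·(1 − 0.00006597) = 18.16·0.999934 = 18.1588 /hr

Final: 18.1588 /hr


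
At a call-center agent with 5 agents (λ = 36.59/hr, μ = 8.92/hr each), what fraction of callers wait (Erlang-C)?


a = λ/μ = 4.1020; ρ = a/5 = 0.8204
P₀ = 0.011025 (from M/M/c formula)
C(c,a) = [a^c/(c!(1−ρ))]·P₀ = [1161.41592/(120·0.1796)]·0.011025
= 53.89009·0.011025 = 0.594116

Final: 0.594116


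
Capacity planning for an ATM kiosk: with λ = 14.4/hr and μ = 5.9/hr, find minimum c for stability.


Stability requires cμ > λ ⇔ c > λ/μ.
λ/μ = 14.4/5.9 = 2.4407
Minimum integer c = ⌊2.4407⌋ + 1 = 3
Check: 3·5.9 = 17.70 > 14.4, while 2·5.9 = 11.80 ≤ 14.4

Final: 3 servers


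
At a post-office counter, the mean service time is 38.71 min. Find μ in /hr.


μ = 1/(service time) in consistent units.
1 hour = 60 min, so μ = 60/38.71 = 1.5500 per hour

Final: 1.5500 /hr


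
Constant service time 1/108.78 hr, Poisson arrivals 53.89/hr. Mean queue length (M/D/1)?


ρ = 53.89/108.78 = 0.4954
M/D/1: Lq = ρ²/(2(1−ρ)) = 0.2454/(2·0.5046) = 0.24319

Final: 0.24319


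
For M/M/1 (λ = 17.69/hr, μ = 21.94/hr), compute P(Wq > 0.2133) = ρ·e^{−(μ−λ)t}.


ρ = 17.69/21.94 = 0.8063
P(Wq > t) = ρ·e^{−(μ−λ)t} = 0.8063·e^{−0.9065}
= 0.8063·0.403925 = 0.325681

Final: 0.325681


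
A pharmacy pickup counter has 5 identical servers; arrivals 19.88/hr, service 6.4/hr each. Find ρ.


ρ = λ/(cμ) = 19.88/(5·6.4) = 19.88/32.00 = 0.6212

Final: 0.6212


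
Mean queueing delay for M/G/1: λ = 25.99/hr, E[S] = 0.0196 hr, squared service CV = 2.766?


ρ = λ·E[S] = 25.99·0.0196 = 0.5094
E[S²] = E[S]²(1+C_s²) = 0.0196²·(1+2.766) = 0.001447
Wq = λ·E[S²]/(2(1−ρ)) = 25.99·0.001447/(2·0.4906) = 0.03832 hr

Final: 0.03832 hr


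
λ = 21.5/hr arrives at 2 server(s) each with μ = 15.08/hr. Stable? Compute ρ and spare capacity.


Total capacity cμ = 2·15.08 = 30.16/hr
ρ = λ/(cμ) = 21.5/30.16 = 0.7129
Stable ⇔ ρ < 1: YES
Spare capacity = cμ − λ = 30.16 − 21.5 = 8.66/hr

Final: ρ = 0.7129; stable; margin = 8.66/hr


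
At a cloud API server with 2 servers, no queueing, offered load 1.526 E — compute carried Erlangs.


B(2,1.526) = 0.315510 (Erlang-B)
Carried load = a(1 − B) = 1.526·(1 − 0.315510) = 1.526·0.684490 = 1.0445 E

Final: 1.0445 Erlangs


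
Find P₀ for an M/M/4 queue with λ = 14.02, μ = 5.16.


a = λ/μ = 14.02/5.16 = 2.7171; ρ = a/c = 0.6793
Σ_{k=0}^{3} a^k/k! (terms k=0..3) = 1.00000 + 2.71705 + 3.69119 + 3.34306 = 10.75130
Tail: a^4/(4!(1−ρ)) = 54.49959/(24·0.3207) = 7.08001
P₀ = 1/(10.75130 + 7.08001) = 1/17.83131 = 0.056081

Final: 0.056081


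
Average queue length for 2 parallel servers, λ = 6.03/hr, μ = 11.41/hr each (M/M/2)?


a = λ/μ = 0.5285; ρ = a/2 = 0.2642
P₀ = 0.581976
Lq = P₀·a^c·ρ / (c!·(1−ρ)²) = 0.581976·0.27930·0.2642/(2·0.54134)
= 0.03967

Final: 0.03967


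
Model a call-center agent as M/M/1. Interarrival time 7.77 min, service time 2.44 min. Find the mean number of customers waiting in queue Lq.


λ = 60/7.77 = 7.7220 /hr
μ = 60/2.44 = 24.5902 /hr
ρ = λ/μ = 7.7220/24.5902 = 0.3140
Lq = ρ²/(1−ρ) = 0.09861/0.6860 = 0.1438

Final: 0.1438


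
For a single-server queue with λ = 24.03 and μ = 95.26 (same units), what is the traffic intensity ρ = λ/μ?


ρ = λ/μ = 24.03/95.26 = 0.2523

Final: 0.2523


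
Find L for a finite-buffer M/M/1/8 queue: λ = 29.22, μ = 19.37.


ρ = 29.22/19.37 = 1.5085
L = ρ[1 − (K+1)ρ^K + Kρ^(K+1)] / [(1−ρ)(1−ρ^(K+1))]
Numerator: 1.5085·(1 − 9·26.816663 + 8·40.453427) = 125.625563
Denominator: (-0.5085)·(-39.453427) = 20.062791
L = 125.625563/20.062791 = 6.2616

Final: 6.2616


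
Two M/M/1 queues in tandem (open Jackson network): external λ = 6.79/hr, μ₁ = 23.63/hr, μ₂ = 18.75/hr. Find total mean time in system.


Each node sees arrival rate λ = 6.79/hr (tandem ⇒ throughput preserved).
W₁ = 1/(μ₁−λ) = 1/(23.63−6.79) = 0.05938 hr
W₂ = 1/(μ₂−λ) = 1/(18.75−6.79) = 0.08361 hr
W_total = W₁ + W₂ = 0.05938 + 0.08361 = 0.14299 hr

Final: 0.14299 hr


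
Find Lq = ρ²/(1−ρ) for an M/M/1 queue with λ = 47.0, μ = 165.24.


ρ = 47.0/165.24 = 0.2844
Lq = ρ²/(1−ρ) = 0.08090/0.7156 = 0.1131

Final: 0.1131


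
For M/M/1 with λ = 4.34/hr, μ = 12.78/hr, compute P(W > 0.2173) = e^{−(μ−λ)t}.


W ~ Exponential(μ−λ) for M/M/1.
μ − λ = 12.78 − 4.34 = 8.4400
P(W > t) = e^{−(μ−λ)t} = e^{−1.8340} = 0.159771

Final: 0.159771


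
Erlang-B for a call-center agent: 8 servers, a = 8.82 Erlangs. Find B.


B(c,a) = (a^c/c!) / Σ_{k=0}^{c} a^k/k!
a^8/8! = 908.297581
Σ terms (k=0..8): 1.00000 + 8.82000 + 38.89620 + 114.35483 + 252.15240 + 444.79683 + 653.85133 + 823.85268 + 908.29758 = 3246.021847
B = 908.297581/3246.021847 = 0.279819

Final: 0.279819


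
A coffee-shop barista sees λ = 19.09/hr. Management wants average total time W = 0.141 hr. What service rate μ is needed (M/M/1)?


W = 1/(μ−λ) ⇒ μ − λ = 1/W = 1/0.141 = 7.0922
μ = λ + 1/W = 19.09 + 7.0922 = 26.1822 per hr

Final: 26.1822 /hr


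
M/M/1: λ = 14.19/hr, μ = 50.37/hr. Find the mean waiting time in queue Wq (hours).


ρ = 14.19/50.37 = 0.2817
Wq = ρ/(μ−λ) = 0.2817/(50.37 − 14.19) = 0.2817/36.18 = 0.007786 hr

Final: 0.007786 hr


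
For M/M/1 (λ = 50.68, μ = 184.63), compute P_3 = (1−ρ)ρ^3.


ρ = 50.68/184.63 = 0.2745
P_n = (1−ρ)·ρ^n = (1 − 0.2745)·0.2745^3 = 0.7255·0.020682 = 0.015005

Final: 0.015005


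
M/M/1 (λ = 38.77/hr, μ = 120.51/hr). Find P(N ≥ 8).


ρ = 38.77/120.51 = 0.3217
P(N ≥ n) = ρ^n = 0.3217^8 = 0.0001148

Final: 0.0001148


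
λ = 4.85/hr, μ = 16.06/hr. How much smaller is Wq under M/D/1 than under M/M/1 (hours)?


ρ = 4.85/16.06 = 0.3020
Wq(M/M/1) = ρ/(μ−λ) = 0.3020/11.21 = 0.02694 hr
Wq(M/D/1) = ρ/(2(μ−λ)) = 0.01347 hr
Savings = 0.02694 − 0.01347 = 0.01347 hr

Final: 0.01347 hr


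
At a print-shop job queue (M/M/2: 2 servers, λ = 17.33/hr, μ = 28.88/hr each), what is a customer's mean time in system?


a = 0.6001; ρ = 0.3000; P₀ = 0.538421
Lq = P₀·a^c·ρ/(c!(1−ρ)²) = 0.05936
Wq = Lq/λ = 0.05936/17.33 = 0.003425 hr
W = Wq + 1/μ = 0.003425 + 0.03463 = 0.03805 hr

Final: 0.03805 hr


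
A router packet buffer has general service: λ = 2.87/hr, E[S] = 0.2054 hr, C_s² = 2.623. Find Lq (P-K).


ρ = λ·E[S] = 2.87·0.2054 = 0.5895
Lq = ρ²(1+C_s²)/(2(1−ρ)) = 0.3475·(1+2.623)/(2·0.4105)
= 0.3475·3.6230/0.8210 = 1.53351

Final: 1.53351


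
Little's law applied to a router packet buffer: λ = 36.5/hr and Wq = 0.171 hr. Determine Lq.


Lq = λWq = 36.5·0.171 = 6.2415

Final: 6.2415


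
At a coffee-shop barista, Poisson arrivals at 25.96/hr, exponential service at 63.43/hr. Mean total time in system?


W = 1/(μ−λ) = 1/(63.43 − 25.96) = 1/37.47 = 0.02669 hr

Final: 0.02669 hr


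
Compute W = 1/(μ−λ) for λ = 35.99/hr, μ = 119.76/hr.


W = 1/(μ−λ) = 1/(119.76 − 35.99) = 1/83.77 = 0.01194 hr

Final: 0.01194 hr


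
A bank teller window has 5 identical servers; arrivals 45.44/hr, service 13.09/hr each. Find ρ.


ρ = λ/(cμ) = 45.44/(5·13.09) = 45.44/65.45 = 0.6943

Final: 0.6943


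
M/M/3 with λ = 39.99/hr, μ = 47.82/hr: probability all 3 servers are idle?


a = λ/μ = 39.99/47.82 = 0.8363; ρ = a/c = 0.2788
Σ_{k=0}^{2} a^k/k! (terms k=0..2) = 1.00000 + 0.83626 + 0.34967 = 2.18593
Tail: a^3/(3!(1−ρ)) = 0.58482/(6·0.7212) = 0.13514
P₀ = 1/(2.18593 + 0.13514) = 1/2.32107 = 0.430836

Final: 0.430836


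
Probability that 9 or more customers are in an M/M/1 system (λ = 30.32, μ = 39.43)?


ρ = 30.32/39.43 = 0.7690
P(N ≥ n) = ρ^n = 0.7690^9 = 0.093999

Final: 0.093999


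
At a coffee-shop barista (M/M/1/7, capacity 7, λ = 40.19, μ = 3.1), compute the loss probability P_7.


ρ = λ/μ = 40.19/3.1 = 12.9645
P_K = (1−ρ)ρ^K/(1−ρ^(K+1)) = (-11.9645·61559372.820996)/(1 − 798087481.830906)
= -736528109.009911/-798087480.830906 = 0.922866

Final: 0.922866


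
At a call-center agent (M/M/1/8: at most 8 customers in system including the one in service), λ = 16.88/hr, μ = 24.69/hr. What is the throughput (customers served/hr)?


ρ = 0.6837; P_K = (1−ρ)ρ^8/(1−ρ^9) = 0.015608
λ_eff = λ(1 − P_K) = 16.88·(1 − 0.015608) = 16.88·0.984392 = 16.6165 /hr

Final: 16.6165 /hr


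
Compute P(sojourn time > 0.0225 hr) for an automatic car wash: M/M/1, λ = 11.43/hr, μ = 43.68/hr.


W ~ Exponential(μ−λ) for M/M/1.
μ − λ = 43.68 − 11.43 = 32.2500
P(W > t) = e^{−(μ−λ)t} = e^{−0.7256} = 0.484022

Final: 0.484022


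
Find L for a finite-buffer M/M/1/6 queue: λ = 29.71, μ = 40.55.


ρ = 29.71/40.55 = 0.7327
L = ρ[1 − (K+1)ρ^K + Kρ^(K+1)] / [(1−ρ)(1−ρ^(K+1))]
Numerator: 0.7327·(1 − 7·0.154693 + 6·0.113340) = 0.437545
Denominator: (0.2673)·(0.886660) = 0.237026
L = 0.437545/0.237026 = 1.8460

Final: 1.8460


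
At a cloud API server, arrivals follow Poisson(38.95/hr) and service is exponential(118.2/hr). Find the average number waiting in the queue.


ρ = 38.95/118.2 = 0.3295
Lq = ρ²/(1−ρ) = 0.1086/0.6705 = 0.1620

Final: 0.1620


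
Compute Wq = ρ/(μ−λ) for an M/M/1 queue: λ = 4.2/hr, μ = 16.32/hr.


ρ = 4.2/16.32 = 0.2574
Wq = ρ/(μ−λ) = 0.2574/(16.32 − 4.2) = 0.2574/12.12 = 0.02123 hr

Final: 0.02123 hr


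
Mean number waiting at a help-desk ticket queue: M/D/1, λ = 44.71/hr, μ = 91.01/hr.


ρ = 44.71/91.01 = 0.4913
M/D/1: Lq = ρ²/(2(1−ρ)) = 0.2413/(2·0.5087) = 0.23720

Final: 0.23720


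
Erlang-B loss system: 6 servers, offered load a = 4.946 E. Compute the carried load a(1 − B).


B(6,4.946) = 0.187785 (Erlang-B)
Carried load = a(1 − B) = 4.946·(1 − 0.187785) = 4.946·0.812215 = 4.0172 E

Final: 4.0172 Erlangs


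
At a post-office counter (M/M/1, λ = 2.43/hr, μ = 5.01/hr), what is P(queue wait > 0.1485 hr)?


ρ = 2.43/5.01 = 0.4850
P(Wq > t) = ρ·e^{−(μ−λ)t} = 0.4850·e^{−0.3831}
= 0.4850·0.681724 = 0.330657

Final: 0.330657


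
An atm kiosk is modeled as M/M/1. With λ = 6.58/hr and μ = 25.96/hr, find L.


ρ = λ/μ = 6.58/25.96 = 0.2535
L = ρ/(1−ρ) = 0.2535/(1 − 0.2535) = 0.2535/0.7465 = 0.3395

Final: 0.3395


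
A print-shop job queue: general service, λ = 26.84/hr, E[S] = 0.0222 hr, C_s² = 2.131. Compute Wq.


ρ = λ·E[S] = 26.84·0.0222 = 0.5958
E[S²] = E[S]²(1+C_s²) = 0.0222²·(1+2.131) = 0.001543
Wq = λ·E[S²]/(2(1−ρ)) = 26.84·0.001543/(2·0.4042) = 0.05124 hr

Final: 0.05124 hr


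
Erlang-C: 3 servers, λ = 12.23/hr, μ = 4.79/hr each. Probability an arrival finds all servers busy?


a = λ/μ = 2.5532; ρ = a/3 = 0.8511
P₀ = 0.039307 (from M/M/c formula)
C(c,a) = [a^c/(c!(1−ρ))]·P₀ = [16.64458/(6·0.1489)]·0.039307
= 18.62793·0.039307 = 0.732211

Final: 0.732211


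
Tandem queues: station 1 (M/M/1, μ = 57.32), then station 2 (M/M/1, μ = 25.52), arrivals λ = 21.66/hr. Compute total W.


Each node sees arrival rate λ = 21.66/hr (tandem ⇒ throughput preserved).
W₁ = 1/(μ₁−λ) = 1/(57.32−21.66) = 0.02804 hr
W₂ = 1/(μ₂−λ) = 1/(25.52−21.66) = 0.25907 hr
W_total = W₁ + W₂ = 0.02804 + 0.25907 = 0.28711 hr

Final: 0.28711 hr


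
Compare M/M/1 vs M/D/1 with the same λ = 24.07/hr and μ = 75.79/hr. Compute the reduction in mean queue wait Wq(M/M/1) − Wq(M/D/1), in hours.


ρ = 24.07/75.79 = 0.3176
Wq(M/M/1) = ρ/(μ−λ) = 0.3176/51.72 = 0.006141 hr
Wq(M/D/1) = ρ/(2(μ−λ)) = 0.003070 hr
Savings = 0.006141 − 0.003070 = 0.003070 hr

Final: 0.003070 hr


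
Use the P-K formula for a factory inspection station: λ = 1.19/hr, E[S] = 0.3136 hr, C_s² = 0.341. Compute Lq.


ρ = λ·E[S] = 1.19·0.3136 = 0.3732
Lq = ρ²(1+C_s²)/(2(1−ρ)) = 0.1393·(1+0.341)/(2·0.6268)
= 0.1393·1.3410/1.2536 = 0.14897

Final: 0.14897


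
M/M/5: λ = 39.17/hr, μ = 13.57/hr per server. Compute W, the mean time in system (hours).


a = 2.8865; ρ = 0.5773; P₀ = 0.052899
Lq = P₀·a^c·ρ/(c!(1−ρ)²) = 0.28542
Wq = Lq/λ = 0.28542/39.17 = 0.007287 hr
W = Wq + 1/μ = 0.007287 + 0.07369 = 0.08098 hr

Final: 0.08098 hr


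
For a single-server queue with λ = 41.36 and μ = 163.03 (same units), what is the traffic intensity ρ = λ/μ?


ρ = λ/μ = 41.36/163.03 = 0.2537

Final: 0.2537


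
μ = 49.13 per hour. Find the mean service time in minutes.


Mean service time = 1/μ = 1/49.13 hour = 0.02035 hour
In minutes: 0.02035 × 60 = 1.2212 min

Final: 1.2212 min


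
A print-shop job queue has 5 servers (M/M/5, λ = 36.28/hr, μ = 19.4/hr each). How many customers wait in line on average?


a = λ/μ = 1.8701; ρ = a/5 = 0.3740
P₀ = 0.153306
Lq = P₀·a^c·ρ / (c!·(1−ρ)²) = 0.153306·22.87324·0.3740/(120·0.39185)
= 0.02789

Final: 0.02789


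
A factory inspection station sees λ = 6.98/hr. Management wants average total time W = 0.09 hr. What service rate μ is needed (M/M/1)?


W = 1/(μ−λ) ⇒ μ − λ = 1/W = 1/0.09 = 11.1111
μ = λ + 1/W = 6.98 + 11.1111 = 18.0911 per hr

Final: 18.0911 /hr


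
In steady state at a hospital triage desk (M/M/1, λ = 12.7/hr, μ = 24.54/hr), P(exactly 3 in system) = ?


ρ = 12.7/24.54 = 0.5175
P_n = (1−ρ)·ρ^n = (1 − 0.5175)·0.5175^3 = 0.4825·0.138608 = 0.066875

Final: 0.066875


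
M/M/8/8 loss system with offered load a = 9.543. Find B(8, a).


B(c,a) = (a^c/c!) / Σ_{k=0}^{c} a^k/k!
a^8/8! = 1705.920810
Σ terms (k=0..8): 1.00000 + 9.54300 + 45.53442 + 144.84500 + 345.56397 + 659.54339 + 1049.00376 + 1430.09185 + 1705.92081 = 5391.046210
B = 1705.920810/5391.046210 = 0.316436

Final: 0.316436


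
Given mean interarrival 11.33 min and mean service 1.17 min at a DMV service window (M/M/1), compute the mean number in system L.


λ = 60/11.33 = 5.2957 /hr
μ = 60/1.17 = 51.2821 /hr
ρ = λ/μ = 5.2957/51.2821 = 0.1033
L = ρ/(1−ρ) = 0.1033/0.8967 = 0.1152

Final: 0.1152


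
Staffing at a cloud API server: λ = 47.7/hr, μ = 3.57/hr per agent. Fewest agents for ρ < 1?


Stability requires cμ > λ ⇔ c > λ/μ.
λ/μ = 47.7/3.57 = 13.3613
Minimum integer c = ⌊13.3613⌋ + 1 = 14
Check: 14·3.57 = 49.98 > 47.7, while 13·3.57 = 46.41 ≤ 47.7

Final: 14 servers


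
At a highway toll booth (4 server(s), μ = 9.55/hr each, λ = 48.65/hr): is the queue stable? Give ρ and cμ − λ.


Total capacity cμ = 4·9.55 = 38.20/hr
ρ = λ/(cμ) = 48.65/38.20 = 1.2736
Stable ⇔ ρ < 1: NO
Spare capacity = cμ − λ = 38.20 − 48.65 = -10.45/hr

Final: ρ = 1.2736; unstable; margin = -10.45/hr


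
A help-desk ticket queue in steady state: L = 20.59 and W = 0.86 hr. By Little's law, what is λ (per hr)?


λ = L/W = 20.59/0.86 = 23.9419 /hr

Final: 23.9419 /hr


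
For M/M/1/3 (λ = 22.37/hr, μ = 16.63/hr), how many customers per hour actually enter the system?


ρ = 1.3452; P_K = (1−ρ)ρ^3/(1−ρ^4) = 0.369426
λ_eff = λ(1 − P_K) = 22.37·(1 − 0.369426) = 22.37·0.630574 = 14.1059 /hr

Final: 14.1059 /hr


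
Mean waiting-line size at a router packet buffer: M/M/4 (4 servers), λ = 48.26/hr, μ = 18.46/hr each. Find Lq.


a = λ/μ = 2.6143; ρ = a/4 = 0.6536
P₀ = 0.063989
Lq = P₀·a^c·ρ / (c!·(1−ρ)²) = 0.063989·46.71136·0.6536/(24·0.12001)
= 0.67825

Final: 0.67825


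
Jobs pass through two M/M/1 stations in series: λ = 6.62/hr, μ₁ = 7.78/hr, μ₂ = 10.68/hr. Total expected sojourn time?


Each node sees arrival rate λ = 6.62/hr (tandem ⇒ throughput preserved).
W₁ = 1/(μ₁−λ) = 1/(7.78−6.62) = 0.86207 hr
W₂ = 1/(μ₂−λ) = 1/(10.68−6.62) = 0.24631 hr
W_total = W₁ + W₂ = 0.86207 + 0.24631 = 1.10837 hr

Final: 1.10837 hr


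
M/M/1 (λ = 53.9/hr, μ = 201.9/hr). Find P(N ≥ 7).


ρ = 53.9/201.9 = 0.2670
P(N ≥ n) = ρ^n = 0.2670^7 = 0.00009664

Final: 0.00009664


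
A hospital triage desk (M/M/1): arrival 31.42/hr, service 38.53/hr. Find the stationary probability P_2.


ρ = 31.42/38.53 = 0.8155
P_n = (1−ρ)·ρ^n = (1 − 0.8155)·0.8155^2 = 0.1845·0.664989 = 0.122711

Final: 0.122711


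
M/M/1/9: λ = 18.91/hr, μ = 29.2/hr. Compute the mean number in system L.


ρ = 18.91/29.2 = 0.6476
L = ρ[1 − (K+1)ρ^K + Kρ^(K+1)] / [(1−ρ)(1−ρ^(K+1))]
Numerator: 0.6476·(1 − 10·0.020034 + 9·0.012974) = 0.593479
Denominator: (0.3524)·(0.987026) = 0.347825
L = 0.593479/0.347825 = 1.7063

Final: 1.7063


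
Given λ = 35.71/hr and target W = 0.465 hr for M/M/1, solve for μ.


W = 1/(μ−λ) ⇒ μ − λ = 1/W = 1/0.465 = 2.1505
μ = λ + 1/W = 35.71 + 2.1505 = 37.8605 per hr

Final: 37.8605 /hr


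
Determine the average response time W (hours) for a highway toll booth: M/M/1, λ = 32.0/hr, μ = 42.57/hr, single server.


W = 1/(μ−λ) = 1/(42.57 − 32.0) = 1/10.57 = 0.09461 hr

Final: 0.09461 hr


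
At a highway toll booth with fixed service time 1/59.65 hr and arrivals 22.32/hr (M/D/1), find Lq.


ρ = 22.32/59.65 = 0.3742
M/D/1: Lq = ρ²/(2(1−ρ)) = 0.1400/(2·0.6258) = 0.11186

Final: 0.11186


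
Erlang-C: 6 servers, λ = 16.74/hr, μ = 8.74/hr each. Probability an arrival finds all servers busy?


a = λ/μ = 1.9153; ρ = a/6 = 0.3192
P₀ = 0.147126 (from M/M/c formula)
C(c,a) = [a^c/(c!(1−ρ))]·P₀ = [49.37011/(720·0.6808)]·0.147126
= 0.10072·0.147126 = 0.014819

Final: 0.014819


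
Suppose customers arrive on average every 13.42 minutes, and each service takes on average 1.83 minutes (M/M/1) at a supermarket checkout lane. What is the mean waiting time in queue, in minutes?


λ = 60/13.42 = 4.4709 /hr
μ = 60/1.83 = 32.7869 /hr
ρ = λ/μ = 4.4709/32.7869 = 0.1364
Wq = ρ/(μ−λ) = 0.1364/(32.7869−4.4709) = 0.004816 hr
In minutes: 0.004816·60 = 0.2889 min

Final: 0.2889 min


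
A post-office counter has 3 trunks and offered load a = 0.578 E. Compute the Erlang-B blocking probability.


B(c,a) = (a^c/c!) / Σ_{k=0}^{c} a^k/k!
a^3/3! = 0.032183
Σ terms (k=0..3): 1.00000 + 0.57800 + 0.16704 + 0.03218 = 1.777225
B = 0.032183/1.777225 = 0.018109

Final: 0.018109


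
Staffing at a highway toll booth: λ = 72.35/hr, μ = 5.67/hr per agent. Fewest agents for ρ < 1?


Stability requires cμ > λ ⇔ c > λ/μ.
λ/μ = 72.35/5.67 = 12.7601
Minimum integer c = ⌊12.7601⌋ + 1 = 13
Check: 13·5.67 = 73.71 > 72.35, while 12·5.67 = 68.04 ≤ 72.35

Final: 13 servers


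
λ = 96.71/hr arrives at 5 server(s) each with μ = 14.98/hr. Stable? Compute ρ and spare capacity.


Total capacity cμ = 5·14.98 = 74.90/hr
ρ = λ/(cμ) = 96.71/74.90 = 1.2912
Stable ⇔ ρ < 1: NO
Spare capacity = cμ − λ = 74.90 − 96.71 = -21.81/hr

Final: ρ = 1.2912; unstable; margin = -21.81/hr


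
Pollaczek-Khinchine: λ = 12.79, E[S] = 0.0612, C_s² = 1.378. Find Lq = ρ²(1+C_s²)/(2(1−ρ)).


ρ = λ·E[S] = 12.79·0.0612 = 0.7827
Lq = ρ²(1+C_s²)/(2(1−ρ)) = 0.6127·(1+1.378)/(2·0.2173)
= 0.6127·2.3780/0.4345 = 3.35322

Final: 3.35322


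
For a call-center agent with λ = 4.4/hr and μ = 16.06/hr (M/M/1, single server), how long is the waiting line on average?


ρ = 4.4/16.06 = 0.2740
Lq = ρ²/(1−ρ) = 0.07506/0.7260 = 0.1034

Final: 0.1034


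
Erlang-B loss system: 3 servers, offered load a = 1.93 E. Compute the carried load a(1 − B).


B(3,1.93) = 0.200009 (Erlang-B)
Carried load = a(1 − B) = 1.93·(1 − 0.200009) = 1.93·0.799991 = 1.5440 E

Final: 1.5440 Erlangs


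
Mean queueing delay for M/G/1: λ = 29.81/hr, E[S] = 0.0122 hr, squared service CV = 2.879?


ρ = λ·E[S] = 29.81·0.0122 = 0.3637
E[S²] = E[S]²(1+C_s²) = 0.0122²·(1+2.879) = 0.0005774
Wq = λ·E[S²]/(2(1−ρ)) = 29.81·0.0005774/(2·0.6363) = 0.01352 hr

Final: 0.01352 hr


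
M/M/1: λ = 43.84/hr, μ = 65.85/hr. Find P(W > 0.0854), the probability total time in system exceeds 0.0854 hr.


W ~ Exponential(μ−λ) for M/M/1.
μ − λ = 65.85 − 43.84 = 22.0100
P(W > t) = e^{−(μ−λ)t} = e^{−1.8797} = 0.152643

Final: 0.152643


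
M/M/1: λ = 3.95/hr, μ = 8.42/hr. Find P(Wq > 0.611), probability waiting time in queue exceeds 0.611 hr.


ρ = 3.95/8.42 = 0.4691
P(Wq > t) = ρ·e^{−(μ−λ)t} = 0.4691·e^{−2.7312}
= 0.4691·0.065143 = 0.030560

Final: 0.030560


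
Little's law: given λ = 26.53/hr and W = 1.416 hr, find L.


L = λW = 26.53·1.416 = 37.5665

Final: 37.5665


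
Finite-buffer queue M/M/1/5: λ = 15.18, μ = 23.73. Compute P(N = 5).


ρ = λ/μ = 15.18/23.73 = 0.6397
P_K = (1−ρ)ρ^K/(1−ρ^(K+1)) = (0.3603·0.107120)/(1 − 0.068524)
= 0.038596/0.931476 = 0.041435

Final: 0.041435


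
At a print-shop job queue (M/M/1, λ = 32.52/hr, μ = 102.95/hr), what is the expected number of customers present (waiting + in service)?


ρ = λ/μ = 32.52/102.95 = 0.3159
L = ρ/(1−ρ) = 0.3159/(1 − 0.3159) = 0.3159/0.6841 = 0.4617

Final: 0.4617


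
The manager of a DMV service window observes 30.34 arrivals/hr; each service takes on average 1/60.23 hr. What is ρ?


ρ = λ/μ = 30.34/60.23 = 0.5037

Final: 0.5037


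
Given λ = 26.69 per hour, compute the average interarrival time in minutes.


Mean interarrival time = 1/λ = 1/26.69 hour = 0.03747 hour
In minutes: 0.03747 × 60 = 2.2480 min

Final: 2.2480 min


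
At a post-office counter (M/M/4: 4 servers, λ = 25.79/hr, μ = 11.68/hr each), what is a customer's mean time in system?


a = 2.2080; ρ = 0.5520; P₀ = 0.103618
Lq = P₀·a^c·ρ/(c!(1−ρ)²) = 0.28228
Wq = Lq/λ = 0.28228/25.79 = 0.01095 hr
W = Wq + 1/μ = 0.01095 + 0.08562 = 0.09656 hr

Final: 0.09656 hr


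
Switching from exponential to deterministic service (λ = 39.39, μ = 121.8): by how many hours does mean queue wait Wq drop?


ρ = 39.39/121.8 = 0.3234
Wq(M/M/1) = ρ/(μ−λ) = 0.3234/82.41 = 0.003924 hr
Wq(M/D/1) = ρ/(2(μ−λ)) = 0.001962 hr
Savings = 0.003924 − 0.001962 = 0.001962 hr

Final: 0.001962 hr


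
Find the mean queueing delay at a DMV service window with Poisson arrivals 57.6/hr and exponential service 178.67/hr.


ρ = 57.6/178.67 = 0.3224
Wq = ρ/(μ−λ) = 0.3224/(178.67 − 57.6) = 0.3224/121.07 = 0.002663 hr

Final: 0.002663 hr


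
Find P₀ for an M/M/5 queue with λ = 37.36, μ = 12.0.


a = λ/μ = 37.36/12.0 = 3.1133; ρ = a/c = 0.6227
Σ_{k=0}^{4} a^k/k! (terms k=0..4) = 1.00000 + 3.11333 + 4.84642 + 5.02951 + 3.91463 = 17.90390
Tail: a^5/(5!(1−ρ)) = 292.50151/(120·0.3773) = 6.45984
P₀ = 1/(17.90390 + 6.45984) = 1/24.36374 = 0.041045

Final: 0.041045


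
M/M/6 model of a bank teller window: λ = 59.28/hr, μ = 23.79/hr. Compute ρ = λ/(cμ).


ρ = λ/(cμ) = 59.28/(6·23.79) = 59.28/142.74 = 0.4153

Final: 0.4153


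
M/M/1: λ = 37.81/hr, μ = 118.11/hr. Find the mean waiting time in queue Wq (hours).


ρ = 37.81/118.11 = 0.3201
Wq = ρ/(μ−λ) = 0.3201/(118.11 − 37.81) = 0.3201/80.30 = 0.003987 hr

Final: 0.003987 hr


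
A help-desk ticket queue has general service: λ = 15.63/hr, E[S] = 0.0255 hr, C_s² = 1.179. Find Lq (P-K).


ρ = λ·E[S] = 15.63·0.0255 = 0.3986
Lq = ρ²(1+C_s²)/(2(1−ρ)) = 0.1589·(1+1.179)/(2·0.6014)
= 0.1589·2.1790/1.2029 = 0.28776

Final: 0.28776


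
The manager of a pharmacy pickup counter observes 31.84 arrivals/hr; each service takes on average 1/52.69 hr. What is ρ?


ρ = λ/μ = 31.84/52.69 = 0.6043

Final: 0.6043


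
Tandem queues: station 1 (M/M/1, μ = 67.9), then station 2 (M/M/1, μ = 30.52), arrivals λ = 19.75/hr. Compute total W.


Each node sees arrival rate λ = 19.75/hr (tandem ⇒ throughput preserved).
W₁ = 1/(μ₁−λ) = 1/(67.9−19.75) = 0.02077 hr
W₂ = 1/(μ₂−λ) = 1/(30.52−19.75) = 0.09285 hr
W_total = W₁ + W₂ = 0.02077 + 0.09285 = 0.11362 hr

Final: 0.11362 hr


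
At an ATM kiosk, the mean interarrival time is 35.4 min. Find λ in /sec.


λ = 1/(interarrival time) in consistent units.
1 second = 0.0166667 min, so λ = 0.0166667/35.4 = 0.0004708 per second

Final: 0.0004708 /sec


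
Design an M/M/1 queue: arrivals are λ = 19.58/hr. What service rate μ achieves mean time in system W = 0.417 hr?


W = 1/(μ−λ) ⇒ μ − λ = 1/W = 1/0.417 = 2.3981
μ = λ + 1/W = 19.58 + 2.3981 = 21.9781 per hr

Final: 21.9781 /hr


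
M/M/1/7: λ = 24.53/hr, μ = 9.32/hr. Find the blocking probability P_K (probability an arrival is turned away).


ρ = λ/μ = 24.53/9.32 = 2.6320
P_K = (1−ρ)ρ^K/(1−ρ^(K+1)) = (-1.6320·874.926259)/(1 − 2302.783383)
= -1427.857124/-2301.783383 = 0.620326

Final: 0.620326


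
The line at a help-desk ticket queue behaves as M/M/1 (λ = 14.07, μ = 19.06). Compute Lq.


ρ = 14.07/19.06 = 0.7382
Lq = ρ²/(1−ρ) = 0.5449/0.2618 = 2.0814

Final: 2.0814


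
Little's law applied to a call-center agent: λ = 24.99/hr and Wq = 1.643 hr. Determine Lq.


Lq = λWq = 24.99·1.643 = 41.0586

Final: 41.0586


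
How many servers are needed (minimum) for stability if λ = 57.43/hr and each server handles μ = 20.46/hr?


Stability requires cμ > λ ⇔ c > λ/μ.
λ/μ = 57.43/20.46 = 2.8069
Minimum integer c = ⌊2.8069⌋ + 1 = 3
Check: 3·20.46 = 61.38 > 57.43, while 2·20.46 = 40.92 ≤ 57.43

Final: 3 servers


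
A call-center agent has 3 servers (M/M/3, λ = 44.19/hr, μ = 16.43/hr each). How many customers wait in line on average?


a = λ/μ = 2.6896; ρ = a/3 = 0.8965
P₀ = 0.025876
Lq = P₀·a^c·ρ / (c!·(1−ρ)²) = 0.025876·19.45626·0.8965/(6·0.01071)
= 7.02654

Final: 7.02654


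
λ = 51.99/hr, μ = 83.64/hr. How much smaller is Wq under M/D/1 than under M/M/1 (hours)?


ρ = 51.99/83.64 = 0.6216
Wq(M/M/1) = ρ/(μ−λ) = 0.6216/31.65 = 0.01964 hr
Wq(M/D/1) = ρ/(2(μ−λ)) = 0.009820 hr
Savings = 0.01964 − 0.009820 = 0.009820 hr

Final: 0.009820 hr


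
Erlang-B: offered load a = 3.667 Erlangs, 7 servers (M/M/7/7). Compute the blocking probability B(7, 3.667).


B(c,a) = (a^c/c!) / Σ_{k=0}^{c} a^k/k!
a^7/7! = 1.769073
Σ terms (k=0..7): 1.00000 + 3.66700 + 6.72344 + 8.21829 + 7.53412 + 5.52552 + 3.37701 + 1.76907 = 37.814462
B = 1.769073/37.814462 = 0.046783

Final: 0.046783


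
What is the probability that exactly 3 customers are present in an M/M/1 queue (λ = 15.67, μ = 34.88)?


ρ = 15.67/34.88 = 0.4493
P_n = (1−ρ)·ρ^n = (1 − 0.4493)·0.4493^3 = 0.5507·0.090673 = 0.049938

Final: 0.049938


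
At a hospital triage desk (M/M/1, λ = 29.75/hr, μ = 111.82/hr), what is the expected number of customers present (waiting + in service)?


ρ = λ/μ = 29.75/111.82 = 0.2661
L = ρ/(1−ρ) = 0.2661/(1 − 0.2661) = 0.2661/0.7339 = 0.3625

Final: 0.3625


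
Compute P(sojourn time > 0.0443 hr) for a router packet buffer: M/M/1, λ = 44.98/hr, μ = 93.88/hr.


W ~ Exponential(μ−λ) for M/M/1.
μ − λ = 93.88 − 44.98 = 48.9000
P(W > t) = e^{−(μ−λ)t} = e^{−2.1663} = 0.114604

Final: 0.114604


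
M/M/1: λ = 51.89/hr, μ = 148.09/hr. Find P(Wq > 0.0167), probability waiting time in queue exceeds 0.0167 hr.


ρ = 51.89/148.09 = 0.3504
P(Wq > t) = ρ·e^{−(μ−λ)t} = 0.3504·e^{−1.6065}
= 0.3504·0.200580 = 0.070282

Final: 0.070282


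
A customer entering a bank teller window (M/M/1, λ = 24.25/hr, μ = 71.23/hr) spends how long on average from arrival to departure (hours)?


W = 1/(μ−λ) = 1/(71.23 − 24.25) = 1/46.98 = 0.02129 hr

Final: 0.02129 hr


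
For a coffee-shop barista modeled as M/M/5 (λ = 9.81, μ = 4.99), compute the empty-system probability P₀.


a = λ/μ = 9.81/4.99 = 1.9659; ρ = a/c = 0.3932
Σ_{k=0}^{4} a^k/k! (terms k=0..4) = 1.00000 + 1.96593 + 1.93244 + 1.26635 + 0.62239 = 6.78712
Tail: a^5/(5!(1−ρ)) = 29.36583/(120·0.6068) = 0.40328
P₀ = 1/(6.78712 + 0.40328) = 1/7.19040 = 0.139074

Final: 0.139074


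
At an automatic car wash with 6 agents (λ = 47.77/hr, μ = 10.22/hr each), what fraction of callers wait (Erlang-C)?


a = λ/μ = 4.6742; ρ = a/6 = 0.7790
P₀ = 0.007265 (from M/M/c formula)
C(c,a) = [a^c/(c!(1−ρ))]·P₀ = [10428.60151/(720·0.2210)]·0.007265
= 65.54754·0.007265 = 0.476200

Final: 0.476200


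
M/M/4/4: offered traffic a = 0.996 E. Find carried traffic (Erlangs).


B(4,0.996) = 0.015200 (Erlang-B)
Carried load = a(1 − B) = 0.996·(1 − 0.015200) = 0.996·0.984800 = 0.9809 E

Final: 0.9809 Erlangs


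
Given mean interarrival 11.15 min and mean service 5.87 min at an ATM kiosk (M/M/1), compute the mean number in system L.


λ = 60/11.15 = 5.3812 /hr
μ = 60/5.87 = 10.2215 /hr
ρ = λ/μ = 5.3812/10.2215 = 0.5265
L = ρ/(1−ρ) = 0.5265/0.4735 = 1.1117

Final: 1.1117


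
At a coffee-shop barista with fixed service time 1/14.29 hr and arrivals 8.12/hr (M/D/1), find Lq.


ρ = 8.12/14.29 = 0.5682
M/D/1: Lq = ρ²/(2(1−ρ)) = 0.3229/(2·0.4318) = 0.37391

Final: 0.37391


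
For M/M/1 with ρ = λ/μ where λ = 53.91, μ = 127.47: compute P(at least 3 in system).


ρ = 53.91/127.47 = 0.4229
P(N ≥ n) = ρ^n = 0.4229^3 = 0.075646

Final: 0.075646


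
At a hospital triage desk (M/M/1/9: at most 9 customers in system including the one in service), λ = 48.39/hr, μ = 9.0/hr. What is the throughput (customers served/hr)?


ρ = 5.3767; P_K = (1−ρ)ρ^9/(1−ρ^10) = 0.814011
λ_eff = λ(1 − P_K) = 48.39·(1 − 0.814011) = 48.39·0.185989 = 9.0000 /hr

Final: 9.0000 /hr


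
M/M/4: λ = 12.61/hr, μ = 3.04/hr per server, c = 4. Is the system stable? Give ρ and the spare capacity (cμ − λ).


Total capacity cμ = 4·3.04 = 12.16/hr
ρ = λ/(cμ) = 12.61/12.16 = 1.0370
Stable ⇔ ρ < 1: NO
Spare capacity = cμ − λ = 12.16 − 12.61 = -0.45/hr

Final: ρ = 1.0370; unstable; margin = -0.45/hr


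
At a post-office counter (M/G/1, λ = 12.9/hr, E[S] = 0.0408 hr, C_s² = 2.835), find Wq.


ρ = λ·E[S] = 12.9·0.0408 = 0.5263
E[S²] = E[S]²(1+C_s²) = 0.0408²·(1+2.835) = 0.006384
Wq = λ·E[S²]/(2(1−ρ)) = 12.9·0.006384/(2·0.4737) = 0.08693 hr

Final: 0.08693 hr


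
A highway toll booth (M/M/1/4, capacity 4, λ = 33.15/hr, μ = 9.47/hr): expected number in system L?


ρ = 33.15/9.47 = 3.5005
L = ρ[1 − (K+1)ρ^K + Kρ^(K+1)] / [(1−ρ)(1−ρ^(K+1))]
Numerator: 3.5005·(1 − 5·150.153070 + 4·525.615022) = 4735.145788
Denominator: (-2.5005)·(-524.615022) = 1311.814543
L = 4735.145788/1311.814543 = 3.6096

Final: 3.6096


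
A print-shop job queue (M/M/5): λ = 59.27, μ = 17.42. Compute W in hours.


a = 3.4024; ρ = 0.6805; P₀ = 0.029213
Lq = P₀·a^c·ρ/(c!(1−ρ)²) = 0.73987
Wq = Lq/λ = 0.73987/59.27 = 0.01248 hr
W = Wq + 1/μ = 0.01248 + 0.05741 = 0.06989 hr

Final: 0.06989 hr


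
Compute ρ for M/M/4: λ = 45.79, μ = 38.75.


ρ = λ/(cμ) = 45.79/(4·38.75) = 45.79/155.00 = 0.2954

Final: 0.2954


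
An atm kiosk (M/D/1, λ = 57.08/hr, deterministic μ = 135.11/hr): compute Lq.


ρ = 57.08/135.11 = 0.4225
M/D/1: Lq = ρ²/(2(1−ρ)) = 0.1785/(2·0.5775) = 0.15452

Final: 0.15452


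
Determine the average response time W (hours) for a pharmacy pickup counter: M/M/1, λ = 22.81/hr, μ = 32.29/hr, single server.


W = 1/(μ−λ) = 1/(32.29 − 22.81) = 1/9.48 = 0.1055 hr

Final: 0.1055 hr


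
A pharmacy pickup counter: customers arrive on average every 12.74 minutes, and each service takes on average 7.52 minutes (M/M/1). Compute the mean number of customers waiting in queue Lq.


λ = 60/12.74 = 4.7096 /hr
μ = 60/7.52 = 7.9787 /hr
ρ = λ/μ = 4.7096/7.9787 = 0.5903
Lq = ρ²/(1−ρ) = 0.3484/0.4097 = 0.8503

Final: 0.8503


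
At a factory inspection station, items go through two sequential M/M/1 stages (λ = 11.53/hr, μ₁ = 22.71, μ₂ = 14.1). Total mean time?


Each node sees arrival rate λ = 11.53/hr (tandem ⇒ throughput preserved).
W₁ = 1/(μ₁−λ) = 1/(22.71−11.53) = 0.08945 hr
W₂ = 1/(μ₂−λ) = 1/(14.1−11.53) = 0.38911 hr
W_total = W₁ + W₂ = 0.08945 + 0.38911 = 0.47855 hr

Final: 0.47855 hr


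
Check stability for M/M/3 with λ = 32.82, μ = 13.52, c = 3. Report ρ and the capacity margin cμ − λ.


Total capacity cμ = 3·13.52 = 40.56/hr
ρ = λ/(cμ) = 32.82/40.56 = 0.8092
Stable ⇔ ρ < 1: YES
Spare capacity = cμ − λ = 40.56 − 32.82 = 7.74/hr

Final: ρ = 0.8092; stable; margin = 7.74/hr


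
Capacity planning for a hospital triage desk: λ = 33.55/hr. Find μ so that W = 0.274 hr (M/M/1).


W = 1/(μ−λ) ⇒ μ − λ = 1/W = 1/0.274 = 3.6496
μ = λ + 1/W = 33.55 + 3.6496 = 37.1996 per hr

Final: 37.1996 /hr
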